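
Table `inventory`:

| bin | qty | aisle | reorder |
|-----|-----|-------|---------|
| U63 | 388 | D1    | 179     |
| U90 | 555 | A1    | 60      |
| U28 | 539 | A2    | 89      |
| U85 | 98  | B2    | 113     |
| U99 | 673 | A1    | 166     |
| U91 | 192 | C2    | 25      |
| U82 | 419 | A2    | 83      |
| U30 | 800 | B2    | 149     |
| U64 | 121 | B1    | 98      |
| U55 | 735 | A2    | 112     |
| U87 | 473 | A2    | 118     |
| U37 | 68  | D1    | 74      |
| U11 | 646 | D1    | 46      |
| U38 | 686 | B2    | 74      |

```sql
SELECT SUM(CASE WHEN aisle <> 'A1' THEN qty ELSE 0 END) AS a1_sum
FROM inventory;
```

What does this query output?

bin=U63: ✓ → 388
bin=U90: ✗
bin=U28: ✓ → 539
bin=U85: ✓ → 98
bin=U99: ✗
bin=U91: ✓ → 192
bin=U82: ✓ → 419
bin=U30: ✓ → 800
bin=U64: ✓ → 121
bin=U55: ✓ → 735
bin=U87: ✓ → 473
bin=U37: ✓ → 68
bin=U11: ✓ → 646
bin=U38: ✓ → 686
a1_sum = 388 + 539 + 98 + 192 + 419 + 800 + 121 + 735 + 473 + 68 + 646 + 686 = 5165

5165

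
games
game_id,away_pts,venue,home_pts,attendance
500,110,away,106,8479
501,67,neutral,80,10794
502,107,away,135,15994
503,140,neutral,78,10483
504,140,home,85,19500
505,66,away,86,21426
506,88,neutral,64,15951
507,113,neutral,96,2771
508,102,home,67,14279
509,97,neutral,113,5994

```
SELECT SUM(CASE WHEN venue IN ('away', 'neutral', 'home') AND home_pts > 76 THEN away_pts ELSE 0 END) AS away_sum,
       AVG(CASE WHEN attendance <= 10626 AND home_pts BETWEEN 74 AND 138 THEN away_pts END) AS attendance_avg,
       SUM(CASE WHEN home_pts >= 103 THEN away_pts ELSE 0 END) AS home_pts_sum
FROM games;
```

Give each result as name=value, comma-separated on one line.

away_sum=840, attendance_avg=115, home_pts_sum=314

[away_sum: venue IN ('away', 'neutral', 'home') AND home_pts > 76]
game_id=500: ✓ → 110
game_id=501: ✓ → 67
game_id=502: ✓ → 107
game_id=503: ✓ → 140
game_id=504: ✓ → 140
game_id=505: ✓ → 66
game_id=506: ✗
game_id=507: ✓ → 113
game_id=508: ✗
game_id=509: ✓ → 97
away_sum = 110 + 67 + 107 + 140 + 140 + 66 + 113 + 97 = 840
—
[attendance_avg: attendance <= 10626 AND home_pts BETWEEN 74 AND 138]
game_id=500: ✓ → 110
game_id=501: ✗
game_id=502: ✗
game_id=503: ✓ → 140
game_id=504: ✗
game_id=505: ✗
game_id=506: ✗
game_id=507: ✓ → 113
game_id=508: ✗
game_id=509: ✓ → 97
attendance_avg = (110 + 140 + 113 + 97) / 4 = 115
—
[home_pts_sum: home_pts >= 103]
game_id=500: ✓ → 110
game_id=501: ✗
game_id=502: ✓ → 107
game_id=503: ✗
game_id=504: ✗
game_id=505: ✗
game_id=506: ✗
game_id=507: ✗
game_id=508: ✗
game_id=509: ✓ → 97
home_pts_sum = 110 + 107 + 97 = 314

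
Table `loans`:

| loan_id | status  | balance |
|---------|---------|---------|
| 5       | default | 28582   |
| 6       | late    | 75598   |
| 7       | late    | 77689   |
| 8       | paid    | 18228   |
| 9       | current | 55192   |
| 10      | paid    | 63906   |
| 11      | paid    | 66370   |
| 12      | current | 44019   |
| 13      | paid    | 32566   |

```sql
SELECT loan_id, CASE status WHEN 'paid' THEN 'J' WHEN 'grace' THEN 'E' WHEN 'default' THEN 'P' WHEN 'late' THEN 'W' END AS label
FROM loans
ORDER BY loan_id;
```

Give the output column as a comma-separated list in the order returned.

P, W, W, J, NULL, J, J, NULL, J

loan_id=5: status='default' → P
loan_id=6: status='late' → W
loan_id=7: status='late' → W
loan_id=8: status='paid' → J
loan_id=9: (no match → NULL) → NULL
loan_id=10: status='paid' → J
loan_id=11: status='paid' → J
loan_id=12: (no match → NULL) → NULL
loan_id=13: status='paid' → J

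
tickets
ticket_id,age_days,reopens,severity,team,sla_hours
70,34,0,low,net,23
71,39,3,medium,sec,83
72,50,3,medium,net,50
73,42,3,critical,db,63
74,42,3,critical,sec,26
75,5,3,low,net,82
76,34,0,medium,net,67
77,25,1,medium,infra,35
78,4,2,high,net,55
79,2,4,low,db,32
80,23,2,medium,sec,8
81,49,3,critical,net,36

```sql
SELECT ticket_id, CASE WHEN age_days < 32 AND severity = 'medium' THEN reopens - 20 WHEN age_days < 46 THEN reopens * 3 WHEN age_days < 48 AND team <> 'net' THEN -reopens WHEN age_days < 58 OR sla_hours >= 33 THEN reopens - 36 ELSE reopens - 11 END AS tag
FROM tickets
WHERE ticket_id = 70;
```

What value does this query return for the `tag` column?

ticket_id = 70: age_days=34, reopens=0, severity=low, team=net, sla_hours=23.
age_days < 32 AND severity = 'medium' → false
age_days < 46 → true → 0

0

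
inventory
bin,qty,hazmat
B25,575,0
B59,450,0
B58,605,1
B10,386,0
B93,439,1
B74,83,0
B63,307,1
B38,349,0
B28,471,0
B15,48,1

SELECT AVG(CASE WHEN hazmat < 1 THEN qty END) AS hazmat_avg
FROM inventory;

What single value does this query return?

385.6666666667

bin=B25: ✓ → 575
bin=B59: ✓ → 450
bin=B58: ✗
bin=B10: ✓ → 386
bin=B93: ✗
bin=B74: ✓ → 83
bin=B63: ✗
bin=B38: ✓ → 349
bin=B28: ✓ → 471
bin=B15: ✗
hazmat_avg = (575 + 450 + 386 + 83 + 349 + 471) / 6 = 385.6666666667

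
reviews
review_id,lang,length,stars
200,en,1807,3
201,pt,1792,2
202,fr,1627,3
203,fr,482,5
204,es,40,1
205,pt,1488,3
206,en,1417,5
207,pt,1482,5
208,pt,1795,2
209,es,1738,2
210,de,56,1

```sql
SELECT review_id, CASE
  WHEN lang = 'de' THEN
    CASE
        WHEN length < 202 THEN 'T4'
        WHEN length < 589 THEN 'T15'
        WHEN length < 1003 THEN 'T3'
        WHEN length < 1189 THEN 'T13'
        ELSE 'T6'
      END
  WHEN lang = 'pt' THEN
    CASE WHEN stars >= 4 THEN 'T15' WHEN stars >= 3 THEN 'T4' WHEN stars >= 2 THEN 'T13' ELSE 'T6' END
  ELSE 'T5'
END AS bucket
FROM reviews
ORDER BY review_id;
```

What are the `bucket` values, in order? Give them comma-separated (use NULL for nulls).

T5, T13, T5, T5, T5, T4, T5, T15, T13, T5, T4

review_id=200: lang='en' → outer ELSE → T5
review_id=201: lang='pt' → inner[stars >= 2] → T13
review_id=202: lang='fr' → outer ELSE → T5
review_id=203: lang='fr' → outer ELSE → T5
review_id=204: lang='es' → outer ELSE → T5
review_id=205: lang='pt' → inner[stars >= 3] → T4
review_id=206: lang='en' → outer ELSE → T5
review_id=207: lang='pt' → inner[stars >= 4] → T15
review_id=208: lang='pt' → inner[stars >= 2] → T13
review_id=209: lang='es' → outer ELSE → T5
review_id=210: lang='de' → inner[length < 202] → T4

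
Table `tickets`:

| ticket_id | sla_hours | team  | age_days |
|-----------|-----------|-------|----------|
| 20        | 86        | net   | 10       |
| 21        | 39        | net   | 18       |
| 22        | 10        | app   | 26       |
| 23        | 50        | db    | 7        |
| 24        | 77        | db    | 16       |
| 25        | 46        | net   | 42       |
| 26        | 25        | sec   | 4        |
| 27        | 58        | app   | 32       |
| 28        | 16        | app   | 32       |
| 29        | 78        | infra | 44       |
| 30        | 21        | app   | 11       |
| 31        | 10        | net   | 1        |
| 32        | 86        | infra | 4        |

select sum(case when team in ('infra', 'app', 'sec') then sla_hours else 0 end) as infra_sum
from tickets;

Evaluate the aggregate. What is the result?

294

ticket_id=20: ✗
ticket_id=21: ✗
ticket_id=22: ✓ → 10
ticket_id=23: ✗
ticket_id=24: ✗
ticket_id=25: ✗
ticket_id=26: ✓ → 25
ticket_id=27: ✓ → 58
ticket_id=28: ✓ → 16
ticket_id=29: ✓ → 78
ticket_id=30: ✓ → 21
ticket_id=31: ✗
ticket_id=32: ✓ → 86
infra_sum = 10 + 25 + 58 + 16 + 78 + 21 + 86 = 294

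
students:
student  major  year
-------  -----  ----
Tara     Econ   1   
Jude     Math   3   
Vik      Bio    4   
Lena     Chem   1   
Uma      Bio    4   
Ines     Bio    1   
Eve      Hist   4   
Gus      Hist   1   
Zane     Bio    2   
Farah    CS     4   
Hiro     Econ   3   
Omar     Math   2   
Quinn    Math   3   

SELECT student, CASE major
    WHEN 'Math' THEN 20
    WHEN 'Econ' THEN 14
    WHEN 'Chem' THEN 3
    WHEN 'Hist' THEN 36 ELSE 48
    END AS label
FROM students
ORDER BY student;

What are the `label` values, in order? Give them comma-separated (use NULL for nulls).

36, 48, 36, 14, 48, 20, 3, 20, 20, 14, 48, 48, 48

student=Eve: major='Hist' → 36
student=Farah: ELSE → 48
student=Gus: major='Hist' → 36
student=Hiro: major='Econ' → 14
student=Ines: ELSE → 48
student=Jude: major='Math' → 20
student=Lena: major='Chem' → 3
student=Omar: major='Math' → 20
student=Quinn: major='Math' → 20
student=Tara: major='Econ' → 14
student=Uma: ELSE → 48
student=Vik: ELSE → 48
student=Zane: ELSE → 48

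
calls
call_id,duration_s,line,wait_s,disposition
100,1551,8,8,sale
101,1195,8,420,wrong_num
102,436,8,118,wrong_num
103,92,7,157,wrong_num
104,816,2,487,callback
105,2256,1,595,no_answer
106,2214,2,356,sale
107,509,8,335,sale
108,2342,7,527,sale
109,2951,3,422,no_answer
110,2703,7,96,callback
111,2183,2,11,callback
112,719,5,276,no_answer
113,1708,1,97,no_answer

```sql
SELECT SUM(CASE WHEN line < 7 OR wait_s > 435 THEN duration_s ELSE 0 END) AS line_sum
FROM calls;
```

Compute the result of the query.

call_id=100: ✗
call_id=101: ✗
call_id=102: ✗
call_id=103: ✗
call_id=104: ✓ → 816
call_id=105: ✓ → 2256
call_id=106: ✓ → 2214
call_id=107: ✗
call_id=108: ✓ → 2342
call_id=109: ✓ → 2951
call_id=110: ✗
call_id=111: ✓ → 2183
call_id=112: ✓ → 719
call_id=113: ✓ → 1708
line_sum = 816 + 2256 + 2214 + 2342 + 2951 + 2183 + 719 + 1708 = 15189

15189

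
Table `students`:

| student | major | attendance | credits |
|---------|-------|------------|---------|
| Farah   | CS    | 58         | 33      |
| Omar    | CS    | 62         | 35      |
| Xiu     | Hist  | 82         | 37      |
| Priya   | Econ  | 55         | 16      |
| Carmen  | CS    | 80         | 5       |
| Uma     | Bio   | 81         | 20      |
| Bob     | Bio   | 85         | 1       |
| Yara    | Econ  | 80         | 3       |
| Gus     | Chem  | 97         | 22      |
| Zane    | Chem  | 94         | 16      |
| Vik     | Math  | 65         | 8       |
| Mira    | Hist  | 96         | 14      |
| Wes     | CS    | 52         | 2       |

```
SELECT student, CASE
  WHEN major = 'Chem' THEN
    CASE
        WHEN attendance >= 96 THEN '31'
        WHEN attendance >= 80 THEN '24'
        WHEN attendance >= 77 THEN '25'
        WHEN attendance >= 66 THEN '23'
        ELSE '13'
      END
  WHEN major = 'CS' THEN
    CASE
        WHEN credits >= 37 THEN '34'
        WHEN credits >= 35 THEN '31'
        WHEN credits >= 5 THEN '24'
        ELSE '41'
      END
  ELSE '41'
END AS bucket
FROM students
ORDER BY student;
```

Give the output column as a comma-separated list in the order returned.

41, 24, 24, 31, 41, 31, 41, 41, 41, 41, 41, 41, 24

student=Bob: major='Bio' → outer ELSE → 41
student=Carmen: major='CS' → inner[credits >= 5] → 24
student=Farah: major='CS' → inner[credits >= 5] → 24
student=Gus: major='Chem' → inner[attendance >= 96] → 31
student=Mira: major='Hist' → outer ELSE → 41
student=Omar: major='CS' → inner[credits >= 35] → 31
student=Priya: major='Econ' → outer ELSE → 41
student=Uma: major='Bio' → outer ELSE → 41
student=Vik: major='Math' → outer ELSE → 41
student=Wes: major='CS' → inner[ELSE] → 41
student=Xiu: major='Hist' → outer ELSE → 41
student=Yara: major='Econ' → outer ELSE → 41
student=Zane: major='Chem' → inner[attendance >= 80] → 24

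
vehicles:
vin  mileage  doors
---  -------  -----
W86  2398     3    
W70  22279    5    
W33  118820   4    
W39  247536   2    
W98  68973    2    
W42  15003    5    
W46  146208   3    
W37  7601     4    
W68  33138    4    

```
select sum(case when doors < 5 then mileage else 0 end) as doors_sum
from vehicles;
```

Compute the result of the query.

vin=W86: ✓ → 2398
vin=W70: ✗
vin=W33: ✓ → 118820
vin=W39: ✓ → 247536
vin=W98: ✓ → 68973
vin=W42: ✗
vin=W46: ✓ → 146208
vin=W37: ✓ → 7601
vin=W68: ✓ → 33138
doors_sum = 2398 + 118820 + 247536 + 68973 + 146208 + 7601 + 33138 = 624674

624674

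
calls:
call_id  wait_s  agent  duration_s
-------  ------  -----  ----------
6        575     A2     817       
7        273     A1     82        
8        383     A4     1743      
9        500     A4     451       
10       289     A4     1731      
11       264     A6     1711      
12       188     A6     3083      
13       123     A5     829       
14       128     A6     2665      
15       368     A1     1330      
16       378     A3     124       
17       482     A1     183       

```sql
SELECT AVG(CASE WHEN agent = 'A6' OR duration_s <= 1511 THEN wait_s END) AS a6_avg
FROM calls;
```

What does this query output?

327.9

call_id=6: ✓ → 575
call_id=7: ✓ → 273
call_id=8: ✗
call_id=9: ✓ → 500
call_id=10: ✗
call_id=11: ✓ → 264
call_id=12: ✓ → 188
call_id=13: ✓ → 123
call_id=14: ✓ → 128
call_id=15: ✓ → 368
call_id=16: ✓ → 378
call_id=17: ✓ → 482
a6_avg = (575 + 273 + 500 + 264 + 188 + 123 + 128 + 368 + 378 + 482) / 10 = 327.9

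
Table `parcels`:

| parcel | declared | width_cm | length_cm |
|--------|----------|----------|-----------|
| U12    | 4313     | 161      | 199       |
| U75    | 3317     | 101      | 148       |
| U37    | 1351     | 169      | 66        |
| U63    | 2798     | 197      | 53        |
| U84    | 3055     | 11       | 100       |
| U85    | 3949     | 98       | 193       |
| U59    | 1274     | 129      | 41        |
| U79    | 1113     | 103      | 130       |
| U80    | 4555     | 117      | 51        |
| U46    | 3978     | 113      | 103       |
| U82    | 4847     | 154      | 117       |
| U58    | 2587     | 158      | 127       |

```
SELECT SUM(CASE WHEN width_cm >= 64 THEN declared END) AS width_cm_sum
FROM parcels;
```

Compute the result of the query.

34082

parcel=U12: ✓ → 4313
parcel=U75: ✓ → 3317
parcel=U37: ✓ → 1351
parcel=U63: ✓ → 2798
parcel=U84: ✗
parcel=U85: ✓ → 3949
parcel=U59: ✓ → 1274
parcel=U79: ✓ → 1113
parcel=U80: ✓ → 4555
parcel=U46: ✓ → 3978
parcel=U82: ✓ → 4847
parcel=U58: ✓ → 2587
width_cm_sum = 4313 + 3317 + 1351 + 2798 + 3949 + 1274 + 1113 + 4555 + 3978 + 4847 + 2587 = 34082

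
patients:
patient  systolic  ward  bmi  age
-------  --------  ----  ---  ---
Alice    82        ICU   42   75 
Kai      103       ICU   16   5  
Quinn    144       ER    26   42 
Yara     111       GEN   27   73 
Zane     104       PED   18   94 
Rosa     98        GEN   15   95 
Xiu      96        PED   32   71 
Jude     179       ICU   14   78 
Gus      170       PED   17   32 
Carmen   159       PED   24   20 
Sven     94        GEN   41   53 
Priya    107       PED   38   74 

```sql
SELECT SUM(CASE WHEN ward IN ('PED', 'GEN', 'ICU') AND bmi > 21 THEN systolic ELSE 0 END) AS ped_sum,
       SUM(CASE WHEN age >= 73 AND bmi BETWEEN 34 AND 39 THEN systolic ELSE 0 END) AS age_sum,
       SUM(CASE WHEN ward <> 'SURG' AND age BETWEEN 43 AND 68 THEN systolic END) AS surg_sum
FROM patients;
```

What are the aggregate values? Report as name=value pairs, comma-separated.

[ped_sum: ward IN ('PED', 'GEN', 'ICU') AND bmi > 21]
patient=Alice: ✓ → 82
patient=Kai: ✗
patient=Quinn: ✗
patient=Yara: ✓ → 111
patient=Zane: ✗
patient=Rosa: ✗
patient=Xiu: ✓ → 96
patient=Jude: ✗
patient=Gus: ✗
patient=Carmen: ✓ → 159
patient=Sven: ✓ → 94
patient=Priya: ✓ → 107
ped_sum = 82 + 111 + 96 + 159 + 94 + 107 = 649
—
[age_sum: age >= 73 AND bmi BETWEEN 34 AND 39]
patient=Alice: ✗
patient=Kai: ✗
patient=Quinn: ✗
patient=Yara: ✗
patient=Zane: ✗
patient=Rosa: ✗
patient=Xiu: ✗
patient=Jude: ✗
patient=Gus: ✗
patient=Carmen: ✗
patient=Sven: ✗
patient=Priya: ✓ → 107
age_sum = 107
—
[surg_sum: ward <> 'SURG' AND age BETWEEN 43 AND 68]
patient=Alice: ✗
patient=Kai: ✗
patient=Quinn: ✗
patient=Yara: ✗
patient=Zane: ✗
patient=Rosa: ✗
patient=Xiu: ✗
patient=Jude: ✗
patient=Gus: ✗
patient=Carmen: ✗
patient=Sven: ✓ → 94
patient=Priya: ✗
surg_sum = 94

ped_sum=649, age_sum=107, surg_sum=94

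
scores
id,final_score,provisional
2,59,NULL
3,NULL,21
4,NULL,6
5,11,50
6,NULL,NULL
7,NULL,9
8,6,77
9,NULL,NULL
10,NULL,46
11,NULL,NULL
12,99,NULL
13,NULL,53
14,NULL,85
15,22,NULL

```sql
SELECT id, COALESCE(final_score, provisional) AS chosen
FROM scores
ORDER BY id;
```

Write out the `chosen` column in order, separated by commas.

59, 21, 6, 11, NULL, 9, 6, NULL, 46, NULL, 99, 53, 85, 22

id=2: final_score=59 → 59
id=3: final_score=NULL, provisional=21 → 21
id=4: final_score=NULL, provisional=6 → 6
id=5: final_score=11 → 11
id=6: final_score=NULL, provisional=NULL (all NULL) → NULL
id=7: final_score=NULL, provisional=9 → 9
id=8: final_score=6 → 6
id=9: final_score=NULL, provisional=NULL (all NULL) → NULL
id=10: final_score=NULL, provisional=46 → 46
id=11: final_score=NULL, provisional=NULL (all NULL) → NULL
id=12: final_score=99 → 99
id=13: final_score=NULL, provisional=53 → 53
id=14: final_score=NULL, provisional=85 → 85
id=15: final_score=22 → 22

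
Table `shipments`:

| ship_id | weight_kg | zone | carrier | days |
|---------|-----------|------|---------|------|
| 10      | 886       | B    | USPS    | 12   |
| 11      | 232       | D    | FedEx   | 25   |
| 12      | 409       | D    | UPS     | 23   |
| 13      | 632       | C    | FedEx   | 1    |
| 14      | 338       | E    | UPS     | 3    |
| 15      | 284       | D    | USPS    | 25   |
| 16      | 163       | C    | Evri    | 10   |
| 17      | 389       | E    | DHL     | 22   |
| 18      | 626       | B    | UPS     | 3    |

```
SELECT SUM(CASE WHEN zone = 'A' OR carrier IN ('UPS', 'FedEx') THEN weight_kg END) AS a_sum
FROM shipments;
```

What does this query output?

ship_id=10: ✗
ship_id=11: ✓ → 232
ship_id=12: ✓ → 409
ship_id=13: ✓ → 632
ship_id=14: ✓ → 338
ship_id=15: ✗
ship_id=16: ✗
ship_id=17: ✗
ship_id=18: ✓ → 626
a_sum = 232 + 409 + 632 + 338 + 626 = 2237

2237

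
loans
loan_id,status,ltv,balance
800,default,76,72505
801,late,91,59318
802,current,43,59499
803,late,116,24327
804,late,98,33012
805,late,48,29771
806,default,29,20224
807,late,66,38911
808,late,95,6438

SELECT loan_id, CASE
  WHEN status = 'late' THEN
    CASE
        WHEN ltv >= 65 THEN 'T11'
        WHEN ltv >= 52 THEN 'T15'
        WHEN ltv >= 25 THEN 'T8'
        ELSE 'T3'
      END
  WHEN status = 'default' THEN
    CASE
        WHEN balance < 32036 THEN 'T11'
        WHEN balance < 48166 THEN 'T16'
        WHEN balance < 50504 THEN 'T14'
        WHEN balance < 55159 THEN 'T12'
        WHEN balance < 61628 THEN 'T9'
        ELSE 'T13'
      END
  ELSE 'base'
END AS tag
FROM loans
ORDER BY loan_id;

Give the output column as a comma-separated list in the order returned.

T13, T11, base, T11, T11, T8, T11, T11, T11

loan_id=800: status='default' → inner[ELSE] → T13
loan_id=801: status='late' → inner[ltv >= 65] → T11
loan_id=802: status='current' → outer ELSE → base
loan_id=803: status='late' → inner[ltv >= 65] → T11
loan_id=804: status='late' → inner[ltv >= 65] → T11
loan_id=805: status='late' → inner[ltv >= 25] → T8
loan_id=806: status='default' → inner[balance < 32036] → T11
loan_id=807: status='late' → inner[ltv >= 65] → T11
loan_id=808: status='late' → inner[ltv >= 65] → T11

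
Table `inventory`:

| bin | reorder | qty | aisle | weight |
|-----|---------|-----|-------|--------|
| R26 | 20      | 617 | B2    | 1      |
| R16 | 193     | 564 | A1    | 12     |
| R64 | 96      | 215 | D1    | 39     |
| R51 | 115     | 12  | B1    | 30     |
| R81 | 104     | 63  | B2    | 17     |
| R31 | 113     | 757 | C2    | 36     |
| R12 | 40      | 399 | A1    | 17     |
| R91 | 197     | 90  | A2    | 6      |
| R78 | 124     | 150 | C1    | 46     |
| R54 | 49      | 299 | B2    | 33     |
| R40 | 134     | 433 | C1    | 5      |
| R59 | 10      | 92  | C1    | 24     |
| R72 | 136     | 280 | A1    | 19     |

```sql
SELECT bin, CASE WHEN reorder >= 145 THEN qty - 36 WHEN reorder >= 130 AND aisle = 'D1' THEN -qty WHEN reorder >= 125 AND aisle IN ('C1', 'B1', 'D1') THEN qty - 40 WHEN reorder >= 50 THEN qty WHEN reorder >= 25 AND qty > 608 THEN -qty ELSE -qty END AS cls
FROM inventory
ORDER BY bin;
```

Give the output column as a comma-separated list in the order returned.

-399, 528, -617, 757, 393, 12, -299, -92, 215, 280, 150, 63, 54

bin=R12: ELSE → -399
bin=R16: reorder >= 145 → 528
bin=R26: ELSE → -617
bin=R31: reorder >= 50 → 757
bin=R40: reorder >= 125 AND aisle IN ('C1', 'B1', 'D1') → 393
bin=R51: reorder >= 50 → 12
bin=R54: ELSE → -299
bin=R59: ELSE → -92
bin=R64: reorder >= 50 → 215
bin=R72: reorder >= 50 → 280
bin=R78: reorder >= 50 → 150
bin=R81: reorder >= 50 → 63
bin=R91: reorder >= 145 → 54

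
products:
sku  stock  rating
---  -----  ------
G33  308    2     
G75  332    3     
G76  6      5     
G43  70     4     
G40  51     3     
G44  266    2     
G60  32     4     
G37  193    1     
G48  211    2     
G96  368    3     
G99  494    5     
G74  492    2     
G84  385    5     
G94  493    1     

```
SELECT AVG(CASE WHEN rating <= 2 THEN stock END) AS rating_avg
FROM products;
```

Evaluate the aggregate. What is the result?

327.1666666667

sku=G33: ✓ → 308
sku=G75: ✗
sku=G76: ✗
sku=G43: ✗
sku=G40: ✗
sku=G44: ✓ → 266
sku=G60: ✗
sku=G37: ✓ → 193
sku=G48: ✓ → 211
sku=G96: ✗
sku=G99: ✗
sku=G74: ✓ → 492
sku=G84: ✗
sku=G94: ✓ → 493
rating_avg = (308 + 266 + 193 + 211 + 492 + 493) / 6 = 327.1666666667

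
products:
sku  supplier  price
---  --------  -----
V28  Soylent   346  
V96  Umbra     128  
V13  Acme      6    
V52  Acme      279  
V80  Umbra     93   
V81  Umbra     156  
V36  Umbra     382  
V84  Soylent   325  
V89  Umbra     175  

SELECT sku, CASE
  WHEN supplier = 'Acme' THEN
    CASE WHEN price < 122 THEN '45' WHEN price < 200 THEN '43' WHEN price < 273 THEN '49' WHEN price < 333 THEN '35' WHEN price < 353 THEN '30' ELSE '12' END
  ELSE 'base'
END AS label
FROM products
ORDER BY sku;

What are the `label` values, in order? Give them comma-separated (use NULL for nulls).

sku=V13: supplier='Acme' → inner[price < 122] → 45
sku=V28: supplier='Soylent' → outer ELSE → base
sku=V36: supplier='Umbra' → outer ELSE → base
sku=V52: supplier='Acme' → inner[price < 333] → 35
sku=V80: supplier='Umbra' → outer ELSE → base
sku=V81: supplier='Umbra' → outer ELSE → base
sku=V84: supplier='Soylent' → outer ELSE → base
sku=V89: supplier='Umbra' → outer ELSE → base
sku=V96: supplier='Umbra' → outer ELSE → base

45, base, base, 35, base, base, base, base, base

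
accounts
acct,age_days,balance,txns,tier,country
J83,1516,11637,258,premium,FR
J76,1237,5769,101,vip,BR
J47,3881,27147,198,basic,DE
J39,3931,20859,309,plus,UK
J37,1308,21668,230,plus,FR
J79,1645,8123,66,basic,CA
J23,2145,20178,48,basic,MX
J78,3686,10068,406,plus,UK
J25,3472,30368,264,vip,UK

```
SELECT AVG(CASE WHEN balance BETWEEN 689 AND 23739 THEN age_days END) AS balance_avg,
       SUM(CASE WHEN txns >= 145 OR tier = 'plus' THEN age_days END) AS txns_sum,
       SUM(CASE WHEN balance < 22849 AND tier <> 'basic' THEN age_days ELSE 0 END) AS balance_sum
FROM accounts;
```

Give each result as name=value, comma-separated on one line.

balance_avg=2209.7142857143, txns_sum=17794, balance_sum=11678

[balance_avg: balance BETWEEN 689 AND 23739]
acct=J83: ✓ → 1516
acct=J76: ✓ → 1237
acct=J47: ✗
acct=J39: ✓ → 3931
acct=J37: ✓ → 1308
acct=J79: ✓ → 1645
acct=J23: ✓ → 2145
acct=J78: ✓ → 3686
acct=J25: ✗
balance_avg = (1516 + 1237 + 3931 + 1308 + 1645 + 2145 + 3686) / 7 = 2209.7142857143
—
[txns_sum: txns >= 145 OR tier = 'plus']
acct=J83: ✓ → 1516
acct=J76: ✗
acct=J47: ✓ → 3881
acct=J39: ✓ → 3931
acct=J37: ✓ → 1308
acct=J79: ✗
acct=J23: ✗
acct=J78: ✓ → 3686
acct=J25: ✓ → 3472
txns_sum = 1516 + 3881 + 3931 + 1308 + 3686 + 3472 = 17794
—
[balance_sum: balance < 22849 AND tier <> 'basic']
acct=J83: ✓ → 1516
acct=J76: ✓ → 1237
acct=J47: ✗
acct=J39: ✓ → 3931
acct=J37: ✓ → 1308
acct=J79: ✗
acct=J23: ✗
acct=J78: ✓ → 3686
acct=J25: ✗
balance_sum = 1516 + 1237 + 3931 + 1308 + 3686 = 11678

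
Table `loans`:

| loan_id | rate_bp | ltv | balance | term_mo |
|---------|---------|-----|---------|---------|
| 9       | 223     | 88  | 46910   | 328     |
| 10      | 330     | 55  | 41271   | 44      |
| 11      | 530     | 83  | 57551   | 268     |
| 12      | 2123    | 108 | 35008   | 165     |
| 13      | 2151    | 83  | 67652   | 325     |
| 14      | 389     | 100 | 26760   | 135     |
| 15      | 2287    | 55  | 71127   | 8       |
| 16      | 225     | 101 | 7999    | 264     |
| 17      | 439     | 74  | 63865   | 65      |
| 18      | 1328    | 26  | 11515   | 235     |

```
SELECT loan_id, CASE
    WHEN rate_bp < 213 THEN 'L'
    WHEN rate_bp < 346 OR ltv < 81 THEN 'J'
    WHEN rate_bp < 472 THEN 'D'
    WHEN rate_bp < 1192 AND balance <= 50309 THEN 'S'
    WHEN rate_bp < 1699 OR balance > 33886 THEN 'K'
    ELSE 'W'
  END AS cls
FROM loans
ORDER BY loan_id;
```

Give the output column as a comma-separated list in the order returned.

J, J, K, K, K, D, J, J, J, J

loan_id=9: rate_bp < 346 OR ltv < 81 → J
loan_id=10: rate_bp < 346 OR ltv < 81 → J
loan_id=11: rate_bp < 1699 OR balance > 33886 → K
loan_id=12: rate_bp < 1699 OR balance > 33886 → K
loan_id=13: rate_bp < 1699 OR balance > 33886 → K
loan_id=14: rate_bp < 472 → D
loan_id=15: rate_bp < 346 OR ltv < 81 → J
loan_id=16: rate_bp < 346 OR ltv < 81 → J
loan_id=17: rate_bp < 346 OR ltv < 81 → J
loan_id=18: rate_bp < 346 OR ltv < 81 → J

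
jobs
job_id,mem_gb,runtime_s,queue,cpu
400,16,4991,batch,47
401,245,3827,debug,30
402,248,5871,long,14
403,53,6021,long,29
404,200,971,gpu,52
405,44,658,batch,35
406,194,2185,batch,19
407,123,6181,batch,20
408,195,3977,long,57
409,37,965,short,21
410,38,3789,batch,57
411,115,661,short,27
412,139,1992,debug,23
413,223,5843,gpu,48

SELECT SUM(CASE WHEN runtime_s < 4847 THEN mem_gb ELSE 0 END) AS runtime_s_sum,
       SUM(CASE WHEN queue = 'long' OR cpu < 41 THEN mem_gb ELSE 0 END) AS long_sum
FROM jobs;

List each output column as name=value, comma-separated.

[runtime_s_sum: runtime_s < 4847]
job_id=400: ✗
job_id=401: ✓ → 245
job_id=402: ✗
job_id=403: ✗
job_id=404: ✓ → 200
job_id=405: ✓ → 44
job_id=406: ✓ → 194
job_id=407: ✗
job_id=408: ✓ → 195
job_id=409: ✓ → 37
job_id=410: ✓ → 38
job_id=411: ✓ → 115
job_id=412: ✓ → 139
job_id=413: ✗
runtime_s_sum = 245 + 200 + 44 + 194 + 195 + 37 + 38 + 115 + 139 = 1207
—
[long_sum: queue = 'long' OR cpu < 41]
job_id=400: ✗
job_id=401: ✓ → 245
job_id=402: ✓ → 248
job_id=403: ✓ → 53
job_id=404: ✗
job_id=405: ✓ → 44
job_id=406: ✓ → 194
job_id=407: ✓ → 123
job_id=408: ✓ → 195
job_id=409: ✓ → 37
job_id=410: ✗
job_id=411: ✓ → 115
job_id=412: ✓ → 139
job_id=413: ✗
long_sum = 245 + 248 + 53 + 44 + 194 + 123 + 195 + 37 + 115 + 139 = 1393

runtime_s_sum=1207, long_sum=1393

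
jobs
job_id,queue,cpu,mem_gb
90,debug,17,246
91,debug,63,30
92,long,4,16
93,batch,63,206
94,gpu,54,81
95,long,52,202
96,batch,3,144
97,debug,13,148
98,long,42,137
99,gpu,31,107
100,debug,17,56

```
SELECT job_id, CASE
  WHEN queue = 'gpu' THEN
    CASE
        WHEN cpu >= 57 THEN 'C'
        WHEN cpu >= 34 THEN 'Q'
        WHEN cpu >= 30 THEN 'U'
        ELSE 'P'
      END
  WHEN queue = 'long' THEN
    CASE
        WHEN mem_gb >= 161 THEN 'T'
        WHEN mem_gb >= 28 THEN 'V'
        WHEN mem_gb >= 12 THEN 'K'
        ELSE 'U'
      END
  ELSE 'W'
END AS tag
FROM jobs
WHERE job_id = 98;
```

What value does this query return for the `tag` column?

job_id = 98: queue=long, cpu=42, mem_gb=137.
queue='long' → inner[mem_gb >= 28] → V

V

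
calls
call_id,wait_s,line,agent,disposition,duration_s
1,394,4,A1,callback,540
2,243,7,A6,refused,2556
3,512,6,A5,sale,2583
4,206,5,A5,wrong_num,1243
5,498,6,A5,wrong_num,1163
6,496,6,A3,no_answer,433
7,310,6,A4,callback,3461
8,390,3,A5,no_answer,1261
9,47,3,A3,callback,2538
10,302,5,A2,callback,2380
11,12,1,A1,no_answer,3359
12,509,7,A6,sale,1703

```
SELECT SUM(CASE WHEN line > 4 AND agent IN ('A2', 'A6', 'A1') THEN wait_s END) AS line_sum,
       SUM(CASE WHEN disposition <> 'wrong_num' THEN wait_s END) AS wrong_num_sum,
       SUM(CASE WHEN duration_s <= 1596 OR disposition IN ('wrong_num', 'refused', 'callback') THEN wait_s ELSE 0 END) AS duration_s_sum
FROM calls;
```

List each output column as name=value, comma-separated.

line_sum=1054, wrong_num_sum=3215, duration_s_sum=2886

[line_sum: line > 4 AND agent IN ('A2', 'A6', 'A1')]
call_id=1: ✗
call_id=2: ✓ → 243
call_id=3: ✗
call_id=4: ✗
call_id=5: ✗
call_id=6: ✗
call_id=7: ✗
call_id=8: ✗
call_id=9: ✗
call_id=10: ✓ → 302
call_id=11: ✗
call_id=12: ✓ → 509
line_sum = 243 + 302 + 509 = 1054
—
[wrong_num_sum: disposition <> 'wrong_num']
call_id=1: ✓ → 394
call_id=2: ✓ → 243
call_id=3: ✓ → 512
call_id=4: ✗
call_id=5: ✗
call_id=6: ✓ → 496
call_id=7: ✓ → 310
call_id=8: ✓ → 390
call_id=9: ✓ → 47
call_id=10: ✓ → 302
call_id=11: ✓ → 12
call_id=12: ✓ → 509
wrong_num_sum = 394 + 243 + 512 + 496 + 310 + 390 + 47 + 302 + 12 + 509 = 3215
—
[duration_s_sum: duration_s <= 1596 OR disposition IN ('wrong_num', 'refused', 'callback')]
call_id=1: ✓ → 394
call_id=2: ✓ → 243
call_id=3: ✗
call_id=4: ✓ → 206
call_id=5: ✓ → 498
call_id=6: ✓ → 496
call_id=7: ✓ → 310
call_id=8: ✓ → 390
call_id=9: ✓ → 47
call_id=10: ✓ → 302
call_id=11: ✗
call_id=12: ✗
duration_s_sum = 394 + 243 + 206 + 498 + 496 + 310 + 390 + 47 + 302 = 2886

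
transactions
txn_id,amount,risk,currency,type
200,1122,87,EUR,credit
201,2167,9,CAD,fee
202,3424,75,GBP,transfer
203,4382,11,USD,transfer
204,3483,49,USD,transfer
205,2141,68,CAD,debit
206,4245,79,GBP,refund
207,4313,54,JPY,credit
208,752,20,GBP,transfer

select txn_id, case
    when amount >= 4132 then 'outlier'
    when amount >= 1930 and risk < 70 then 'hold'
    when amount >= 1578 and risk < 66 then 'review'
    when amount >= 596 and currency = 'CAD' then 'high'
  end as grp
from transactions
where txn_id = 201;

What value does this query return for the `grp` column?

txn_id = 201: amount=2167, risk=9, currency=CAD, type=fee.
amount >= 4132 → false
amount >= 1930 and risk < 70 → true → hold

hold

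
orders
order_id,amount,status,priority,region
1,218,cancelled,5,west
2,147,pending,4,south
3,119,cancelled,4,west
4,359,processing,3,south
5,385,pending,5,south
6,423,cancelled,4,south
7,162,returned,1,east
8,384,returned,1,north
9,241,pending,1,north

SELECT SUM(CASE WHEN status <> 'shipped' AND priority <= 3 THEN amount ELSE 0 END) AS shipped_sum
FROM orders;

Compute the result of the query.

order_id=1: ✗
order_id=2: ✗
order_id=3: ✗
order_id=4: ✓ → 359
order_id=5: ✗
order_id=6: ✗
order_id=7: ✓ → 162
order_id=8: ✓ → 384
order_id=9: ✓ → 241
shipped_sum = 359 + 162 + 384 + 241 = 1146

1146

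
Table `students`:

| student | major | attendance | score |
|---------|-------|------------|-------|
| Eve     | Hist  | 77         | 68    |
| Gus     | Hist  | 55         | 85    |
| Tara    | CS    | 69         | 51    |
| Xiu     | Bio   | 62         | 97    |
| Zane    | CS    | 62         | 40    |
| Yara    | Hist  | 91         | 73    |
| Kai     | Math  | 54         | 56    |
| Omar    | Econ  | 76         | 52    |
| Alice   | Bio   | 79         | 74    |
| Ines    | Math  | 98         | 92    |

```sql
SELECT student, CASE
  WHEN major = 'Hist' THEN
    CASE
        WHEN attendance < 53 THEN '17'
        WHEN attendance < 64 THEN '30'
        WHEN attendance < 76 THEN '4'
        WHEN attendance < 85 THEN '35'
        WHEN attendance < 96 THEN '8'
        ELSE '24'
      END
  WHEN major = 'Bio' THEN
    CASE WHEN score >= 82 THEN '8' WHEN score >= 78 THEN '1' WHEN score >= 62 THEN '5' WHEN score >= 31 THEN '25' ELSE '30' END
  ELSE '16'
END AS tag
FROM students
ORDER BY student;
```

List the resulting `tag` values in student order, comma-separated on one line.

student=Alice: major='Bio' → inner[score >= 62] → 5
student=Eve: major='Hist' → inner[attendance < 85] → 35
student=Gus: major='Hist' → inner[attendance < 64] → 30
student=Ines: major='Math' → outer ELSE → 16
student=Kai: major='Math' → outer ELSE → 16
student=Omar: major='Econ' → outer ELSE → 16
student=Tara: major='CS' → outer ELSE → 16
student=Xiu: major='Bio' → inner[score >= 82] → 8
student=Yara: major='Hist' → inner[attendance < 96] → 8
student=Zane: major='CS' → outer ELSE → 16

5, 35, 30, 16, 16, 16, 16, 8, 8, 16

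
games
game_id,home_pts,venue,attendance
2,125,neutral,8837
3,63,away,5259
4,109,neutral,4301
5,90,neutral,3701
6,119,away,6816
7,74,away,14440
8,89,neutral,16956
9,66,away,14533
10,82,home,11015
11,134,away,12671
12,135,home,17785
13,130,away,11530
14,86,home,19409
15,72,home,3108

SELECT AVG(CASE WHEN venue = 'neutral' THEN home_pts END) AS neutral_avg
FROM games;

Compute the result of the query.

103.25

game_id=2: ✓ → 125
game_id=3: ✗
game_id=4: ✓ → 109
game_id=5: ✓ → 90
game_id=6: ✗
game_id=7: ✗
game_id=8: ✓ → 89
game_id=9: ✗
game_id=10: ✗
game_id=11: ✗
game_id=12: ✗
game_id=13: ✗
game_id=14: ✗
game_id=15: ✗
neutral_avg = (125 + 109 + 90 + 89) / 4 = 103.25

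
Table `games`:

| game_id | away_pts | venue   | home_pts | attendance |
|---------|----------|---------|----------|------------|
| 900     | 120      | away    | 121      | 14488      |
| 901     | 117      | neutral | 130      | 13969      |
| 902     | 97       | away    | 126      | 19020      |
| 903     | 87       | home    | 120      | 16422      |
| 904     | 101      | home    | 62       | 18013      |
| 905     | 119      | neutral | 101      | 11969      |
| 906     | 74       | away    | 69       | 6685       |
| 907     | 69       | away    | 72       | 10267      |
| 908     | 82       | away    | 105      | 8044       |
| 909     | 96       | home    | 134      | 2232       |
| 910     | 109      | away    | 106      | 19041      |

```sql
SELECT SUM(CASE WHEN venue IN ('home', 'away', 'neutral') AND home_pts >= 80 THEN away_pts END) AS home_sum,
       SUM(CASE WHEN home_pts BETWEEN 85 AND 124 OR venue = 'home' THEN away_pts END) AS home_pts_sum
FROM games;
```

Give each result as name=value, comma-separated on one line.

home_sum=827, home_pts_sum=714

[home_sum: venue IN ('home', 'away', 'neutral') AND home_pts >= 80]
game_id=900: ✓ → 120
game_id=901: ✓ → 117
game_id=902: ✓ → 97
game_id=903: ✓ → 87
game_id=904: ✗
game_id=905: ✓ → 119
game_id=906: ✗
game_id=907: ✗
game_id=908: ✓ → 82
game_id=909: ✓ → 96
game_id=910: ✓ → 109
home_sum = 120 + 117 + 97 + 87 + 119 + 82 + 96 + 109 = 827
—
[home_pts_sum: home_pts BETWEEN 85 AND 124 OR venue = 'home']
game_id=900: ✓ → 120
game_id=901: ✗
game_id=902: ✗
game_id=903: ✓ → 87
game_id=904: ✓ → 101
game_id=905: ✓ → 119
game_id=906: ✗
game_id=907: ✗
game_id=908: ✓ → 82
game_id=909: ✓ → 96
game_id=910: ✓ → 109
home_pts_sum = 120 + 87 + 101 + 119 + 82 + 96 + 109 = 714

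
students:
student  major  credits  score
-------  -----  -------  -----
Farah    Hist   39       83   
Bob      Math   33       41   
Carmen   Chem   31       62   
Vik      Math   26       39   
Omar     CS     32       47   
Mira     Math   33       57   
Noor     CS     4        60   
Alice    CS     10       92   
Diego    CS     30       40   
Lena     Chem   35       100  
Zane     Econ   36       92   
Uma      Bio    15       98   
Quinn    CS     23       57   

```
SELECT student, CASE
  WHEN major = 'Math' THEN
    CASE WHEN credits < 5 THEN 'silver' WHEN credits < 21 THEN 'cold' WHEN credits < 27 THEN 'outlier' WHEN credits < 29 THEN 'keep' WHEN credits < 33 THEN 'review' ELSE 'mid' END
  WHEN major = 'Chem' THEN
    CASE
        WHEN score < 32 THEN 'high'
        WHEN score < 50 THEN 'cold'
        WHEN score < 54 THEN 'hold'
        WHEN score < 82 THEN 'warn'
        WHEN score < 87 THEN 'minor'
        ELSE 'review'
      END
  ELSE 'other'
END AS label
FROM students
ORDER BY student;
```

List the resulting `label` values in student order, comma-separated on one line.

student=Alice: major='CS' → outer ELSE → other
student=Bob: major='Math' → inner[ELSE] → mid
student=Carmen: major='Chem' → inner[score < 82] → warn
student=Diego: major='CS' → outer ELSE → other
student=Farah: major='Hist' → outer ELSE → other
student=Lena: major='Chem' → inner[ELSE] → review
student=Mira: major='Math' → inner[ELSE] → mid
student=Noor: major='CS' → outer ELSE → other
student=Omar: major='CS' → outer ELSE → other
student=Quinn: major='CS' → outer ELSE → other
student=Uma: major='Bio' → outer ELSE → other
student=Vik: major='Math' → inner[credits < 27] → outlier
student=Zane: major='Econ' → outer ELSE → other

other, mid, warn, other, other, review, mid, other, other, other, other, outlier, other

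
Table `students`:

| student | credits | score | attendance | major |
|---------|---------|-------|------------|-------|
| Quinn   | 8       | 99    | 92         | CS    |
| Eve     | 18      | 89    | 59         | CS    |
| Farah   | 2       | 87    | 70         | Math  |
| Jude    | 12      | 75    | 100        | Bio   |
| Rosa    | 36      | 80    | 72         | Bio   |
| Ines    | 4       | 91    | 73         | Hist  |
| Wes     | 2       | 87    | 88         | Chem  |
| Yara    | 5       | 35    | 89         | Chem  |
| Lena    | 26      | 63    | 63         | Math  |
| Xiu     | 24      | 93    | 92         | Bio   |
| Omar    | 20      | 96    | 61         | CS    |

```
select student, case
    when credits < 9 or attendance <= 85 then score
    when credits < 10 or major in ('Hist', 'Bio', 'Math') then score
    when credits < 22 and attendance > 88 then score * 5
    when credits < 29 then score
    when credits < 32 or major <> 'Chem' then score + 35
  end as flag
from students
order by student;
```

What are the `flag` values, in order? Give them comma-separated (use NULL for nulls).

student=Eve: credits < 9 or attendance <= 85 → 89
student=Farah: credits < 9 or attendance <= 85 → 87
student=Ines: credits < 9 or attendance <= 85 → 91
student=Jude: credits < 10 or major in ('Hist', 'Bio', 'Math') → 75
student=Lena: credits < 9 or attendance <= 85 → 63
student=Omar: credits < 9 or attendance <= 85 → 96
student=Quinn: credits < 9 or attendance <= 85 → 99
student=Rosa: credits < 9 or attendance <= 85 → 80
student=Wes: credits < 9 or attendance <= 85 → 87
student=Xiu: credits < 10 or major in ('Hist', 'Bio', 'Math') → 93
student=Yara: credits < 9 or attendance <= 85 → 35

89, 87, 91, 75, 63, 96, 99, 80, 87, 93, 35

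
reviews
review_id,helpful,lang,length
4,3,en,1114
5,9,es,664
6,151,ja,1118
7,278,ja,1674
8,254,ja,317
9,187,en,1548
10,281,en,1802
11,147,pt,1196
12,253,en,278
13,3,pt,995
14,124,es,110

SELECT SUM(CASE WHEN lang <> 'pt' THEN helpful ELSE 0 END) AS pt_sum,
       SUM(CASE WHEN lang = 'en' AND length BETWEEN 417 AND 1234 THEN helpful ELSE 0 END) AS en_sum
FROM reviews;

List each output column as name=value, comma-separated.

pt_sum=1540, en_sum=3

[pt_sum: lang <> 'pt']
review_id=4: ✓ → 3
review_id=5: ✓ → 9
review_id=6: ✓ → 151
review_id=7: ✓ → 278
review_id=8: ✓ → 254
review_id=9: ✓ → 187
review_id=10: ✓ → 281
review_id=11: ✗
review_id=12: ✓ → 253
review_id=13: ✗
review_id=14: ✓ → 124
pt_sum = 3 + 9 + 151 + 278 + 254 + 187 + 281 + 253 + 124 = 1540
—
[en_sum: lang = 'en' AND length BETWEEN 417 AND 1234]
review_id=4: ✓ → 3
review_id=5: ✗
review_id=6: ✗
review_id=7: ✗
review_id=8: ✗
review_id=9: ✗
review_id=10: ✗
review_id=11: ✗
review_id=12: ✗
review_id=13: ✗
review_id=14: ✗
en_sum = 3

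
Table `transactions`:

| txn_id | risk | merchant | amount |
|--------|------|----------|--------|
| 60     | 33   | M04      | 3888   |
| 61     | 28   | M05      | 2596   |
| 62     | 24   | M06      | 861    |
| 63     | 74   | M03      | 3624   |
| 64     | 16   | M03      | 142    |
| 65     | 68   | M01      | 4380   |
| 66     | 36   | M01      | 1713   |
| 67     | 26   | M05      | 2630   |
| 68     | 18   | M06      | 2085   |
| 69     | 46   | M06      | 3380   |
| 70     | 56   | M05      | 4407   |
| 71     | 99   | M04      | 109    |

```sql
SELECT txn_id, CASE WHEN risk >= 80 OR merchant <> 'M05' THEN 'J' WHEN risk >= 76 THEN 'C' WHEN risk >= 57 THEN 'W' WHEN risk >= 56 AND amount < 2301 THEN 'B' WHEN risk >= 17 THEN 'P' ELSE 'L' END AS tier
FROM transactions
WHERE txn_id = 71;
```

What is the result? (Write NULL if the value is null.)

txn_id = 71: risk=99, merchant=M04, amount=109.
risk >= 80 OR merchant <> 'M05' → true → J

J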